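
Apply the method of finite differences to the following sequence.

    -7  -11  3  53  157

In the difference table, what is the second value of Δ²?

D1: -4, 14, 50, 104
D2: 18, 36, 54
D3: 18, 18

36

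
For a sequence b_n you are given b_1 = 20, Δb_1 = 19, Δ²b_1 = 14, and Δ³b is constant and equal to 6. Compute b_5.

204

Build the table forward from the leading diagonal:
Δ³: 6  6  6  6  6
Δ²: 14  20  26  32  38
Δ: 19  33  53  79  111
b: 20  39  72  125  204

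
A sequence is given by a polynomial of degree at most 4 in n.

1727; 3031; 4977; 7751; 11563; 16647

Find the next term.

D1: 1304, 1946, 2774, 3812, 5084
D2: 642, 828, 1038, 1272
D3: 186, 210, 234
D4: 24, 24
The fourth differences are constant (24).
234 + 24 = 258;  1272 + 258 = 1530;  5084 + 1530 = 6614;  16647 + 6614 = 23261

23261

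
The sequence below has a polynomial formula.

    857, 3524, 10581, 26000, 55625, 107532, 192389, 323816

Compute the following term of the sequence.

D1: 2667, 7057, 15419, 29625, 51907, 84857, 131427
D2: 4390, 8362, 14206, 22282, 32950, 46570
D3: 3972, 5844, 8076, 10668, 13620
D4: 1872, 2232, 2592, 2952
D5: 360, 360, 360
Constant fifth difference = 360, so extend:
2952 + 360 = 3312;  13620 + 3312 = 16932;  46570 + 16932 = 63502;  131427 + 63502 = 194929;  323816 + 194929 = 518745

518745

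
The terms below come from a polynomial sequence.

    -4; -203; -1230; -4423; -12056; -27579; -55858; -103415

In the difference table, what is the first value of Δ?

Δ: -199, -1027, -3193, -7633, -15523, -28279, -47557
Δ²: -828, -2166, -4440, -7890, -12756, -19278
Δ³: -1338, -2274, -3450, -4866, -6522
Δ⁴: -936, -1176, -1416, -1656
Δ⁵: -240, -240, -240

-199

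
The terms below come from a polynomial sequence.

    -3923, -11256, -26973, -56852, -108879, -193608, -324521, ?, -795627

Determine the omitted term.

-518388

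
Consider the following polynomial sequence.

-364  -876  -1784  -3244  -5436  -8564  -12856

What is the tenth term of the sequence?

-512, -908, -1460, -2192, -3128, -4292
-396, -552, -732, -936, -1164
-156, -180, -204, -228
-24, -24, -24
The fourth differences are constant (-24).
-228 − 24 = -252;  -1164 − 252 = -1416;  -4292 − 1416 = -5708;  -12856 − 5708 = -18564
-252 − 24 = -276;  -1416 − 276 = -1692;  -5708 − 1692 = -7400;  -18564 − 7400 = -25964
-276 − 24 = -300;  -1692 − 300 = -1992;  -7400 − 1992 = -9392;  -25964 − 9392 = -35356

-35356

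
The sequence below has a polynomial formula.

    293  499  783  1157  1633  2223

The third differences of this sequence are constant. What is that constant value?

D1: 206, 284, 374, 476, 590
D2: 78, 90, 102, 114
D3: 12, 12, 12

12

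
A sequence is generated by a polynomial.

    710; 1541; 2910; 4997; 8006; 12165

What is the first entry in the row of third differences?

180

Δ: 831, 1369, 2087, 3009, 4159
Δ²: 538, 718, 922, 1150
Δ³: 180, 204, 228
Δ⁴: 24, 24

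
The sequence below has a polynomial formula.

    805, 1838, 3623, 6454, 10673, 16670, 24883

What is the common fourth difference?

48

Δ: 1033, 1785, 2831, 4219, 5997, 8213
Δ²: 752, 1046, 1388, 1778, 2216
Δ³: 294, 342, 390, 438
Δ⁴: 48, 48, 48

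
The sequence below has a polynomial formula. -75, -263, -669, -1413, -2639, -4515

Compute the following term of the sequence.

-7233

First differences: -188  -406  -744  -1226  -1876
Second differences: -218  -338  -482  -650
Third differences: -120  -144  -168
Fourth differences: -24  -24
Constant fourth difference = -24, so extend:
-168 − 24 = -192;  -650 − 192 = -842;  -1876 − 842 = -2718;  -4515 − 2718 = -7233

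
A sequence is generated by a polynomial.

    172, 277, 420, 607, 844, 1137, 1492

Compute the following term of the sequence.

Δ: 105  143  187  237  293  355
Δ²: 38  44  50  56  62
Δ³: 6  6  6  6
Third differences constant at 6.
62 + 6 = 68;  355 + 68 = 423;  1492 + 423 = 1915

1915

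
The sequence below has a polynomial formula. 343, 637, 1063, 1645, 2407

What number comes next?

3373

First differences: 294 , 426 , 582 , 762
Second differences: 132 , 156 , 180
Third differences: 24 , 24
Constant third difference = 24, so extend:
180 + 24 = 204;  762 + 204 = 966;  2407 + 966 = 3373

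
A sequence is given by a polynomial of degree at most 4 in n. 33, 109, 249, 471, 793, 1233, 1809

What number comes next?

First differences: 76, 140, 222, 322, 440, 576
Second differences: 64, 82, 100, 118, 136
Third differences: 18, 18, 18, 18
The third differences are constant (18).
136 + 18 = 154;  576 + 154 = 730;  1809 + 730 = 2539

2539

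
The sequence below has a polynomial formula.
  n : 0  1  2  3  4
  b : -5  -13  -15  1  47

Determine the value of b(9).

1147

D1: -8, -2, 16, 46
D2: 6, 18, 30
D3: 12, 12
The third differences are constant (12).
30 + 12 = 42;  46 + 42 = 88;  47 + 88 = 135
42 + 12 = 54;  88 + 54 = 142;  135 + 142 = 277
54 + 12 = 66;  142 + 66 = 208;  277 + 208 = 485
66 + 12 = 78;  208 + 78 = 286;  485 + 286 = 771
78 + 12 = 90;  286 + 90 = 376;  771 + 376 = 1147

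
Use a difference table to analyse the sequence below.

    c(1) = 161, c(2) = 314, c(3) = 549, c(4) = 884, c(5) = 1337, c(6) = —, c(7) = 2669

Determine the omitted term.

1926

Using the first 5 terms:
D1: 153  235  335  453
D2: 82  100  118
D3: 18  18
Constant third difference = 18.
Extend forward: 118 + 18 = 136;  453 + 136 = 589;  1337 + 589 = 1926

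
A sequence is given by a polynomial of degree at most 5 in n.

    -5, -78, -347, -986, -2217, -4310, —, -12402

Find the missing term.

-7583

Using the first 6 terms:
D1: -73  -269  -639  -1231  -2093
D2: -196  -370  -592  -862
D3: -174  -222  -270
D4: -48  -48
Constant fourth difference = -48.
Extend forward: -270 − 48 = -318;  -862 − 318 = -1180;  -2093 − 1180 = -3273;  -4310 − 3273 = -7583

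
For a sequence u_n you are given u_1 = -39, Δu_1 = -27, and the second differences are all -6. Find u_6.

Build the table forward from the leading diagonal:
Δ²: -6, -6, -6, -6, -6, -6
Δ: -27, -33, -39, -45, -51, -57
u: -39, -66, -99, -138, -183, -234

-234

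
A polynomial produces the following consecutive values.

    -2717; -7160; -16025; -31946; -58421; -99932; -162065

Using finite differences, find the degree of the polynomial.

5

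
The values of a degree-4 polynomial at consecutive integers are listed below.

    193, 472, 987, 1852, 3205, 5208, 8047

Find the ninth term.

279  515  865  1353  2003  2839
236  350  488  650  836
114  138  162  186
24  24  24
Fourth differences constant at 24.
186 + 24 = 210;  836 + 210 = 1046;  2839 + 1046 = 3885;  8047 + 3885 = 11932
210 + 24 = 234;  1046 + 234 = 1280;  3885 + 1280 = 5165;  11932 + 5165 = 17097

17097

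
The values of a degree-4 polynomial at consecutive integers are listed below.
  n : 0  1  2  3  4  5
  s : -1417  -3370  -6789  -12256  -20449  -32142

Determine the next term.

Δ: -1953, -3419, -5467, -8193, -11693
Δ²: -1466, -2048, -2726, -3500
Δ³: -582, -678, -774
Δ⁴: -96, -96
Fourth differences constant at -96.
-774 − 96 = -870;  -3500 − 870 = -4370;  -11693 − 4370 = -16063;  -32142 − 16063 = -48205

-48205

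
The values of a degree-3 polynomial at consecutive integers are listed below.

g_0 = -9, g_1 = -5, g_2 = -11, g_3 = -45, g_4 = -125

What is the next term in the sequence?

-269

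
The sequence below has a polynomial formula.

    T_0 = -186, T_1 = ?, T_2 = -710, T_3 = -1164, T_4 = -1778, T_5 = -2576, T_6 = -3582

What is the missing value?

-392

Using the last 5 terms:
Δ: -454, -614, -798, -1006
Δ²: -160, -184, -208
Δ³: -24, -24
Constant third difference = -24.
Extend backward: -160 + 24 = -136;  -454 + 136 = -318;  -710 + 318 = -392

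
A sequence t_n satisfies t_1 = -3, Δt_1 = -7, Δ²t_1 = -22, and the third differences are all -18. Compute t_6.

-438

Build the table forward from the leading diagonal:
D3: -18, -18, -18, -18, -18, -18
D2: -22, -40, -58, -76, -94, -112
D1: -7, -29, -69, -127, -203, -297
t: -3, -10, -39, -108, -235, -438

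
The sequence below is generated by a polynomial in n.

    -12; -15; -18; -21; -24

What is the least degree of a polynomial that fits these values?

1

Δ: -3, -3, -3, -3
The first differences are constant, so the polynomial has degree 1.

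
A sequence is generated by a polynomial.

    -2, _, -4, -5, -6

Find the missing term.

Using the last 3 terms:
First differences: -1, -1
Constant first difference = -1.
Extend backward: -4 + 1 = -3

-3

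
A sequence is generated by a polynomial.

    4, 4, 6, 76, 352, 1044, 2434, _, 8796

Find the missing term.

Using the first 7 terms:
D1: 0  2  70  276  692  1390
D2: 2  68  206  416  698
D3: 66  138  210  282
D4: 72  72  72
Constant fourth difference = 72.
Extend forward: 282 + 72 = 354;  698 + 354 = 1052;  1390 + 1052 = 2442;  2434 + 2442 = 4876

4876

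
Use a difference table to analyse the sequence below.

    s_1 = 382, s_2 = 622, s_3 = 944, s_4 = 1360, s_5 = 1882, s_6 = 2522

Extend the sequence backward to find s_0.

212

First differences: 240, 322, 416, 522, 640
Second differences: 82, 94, 106, 118
Third differences: 12, 12, 12
The third differences are constant at 12.
Work back: 82 − 12 = 70;  240 − 70 = 170;  382 − 170 = 212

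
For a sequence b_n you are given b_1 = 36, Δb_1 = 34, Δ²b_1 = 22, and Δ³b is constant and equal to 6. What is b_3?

126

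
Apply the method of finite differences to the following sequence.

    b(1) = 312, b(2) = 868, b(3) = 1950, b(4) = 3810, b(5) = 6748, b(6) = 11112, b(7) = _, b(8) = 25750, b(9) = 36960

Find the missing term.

Using the first 6 terms:
Δ: 556  1082  1860  2938  4364
Δ²: 526  778  1078  1426
Δ³: 252  300  348
Δ⁴: 48  48
Constant fourth difference = 48.
Extend forward: 348 + 48 = 396;  1426 + 396 = 1822;  4364 + 1822 = 6186;  11112 + 6186 = 17298

17298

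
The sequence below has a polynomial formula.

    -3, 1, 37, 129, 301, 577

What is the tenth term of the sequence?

3201

Δ: 4, 36, 92, 172, 276
Δ²: 32, 56, 80, 104
Δ³: 24, 24, 24
Third differences constant at 24.
104 + 24 = 128;  276 + 128 = 404;  577 + 404 = 981
128 + 24 = 152;  404 + 152 = 556;  981 + 556 = 1537
152 + 24 = 176;  556 + 176 = 732;  1537 + 732 = 2269
176 + 24 = 200;  732 + 200 = 932;  2269 + 932 = 3201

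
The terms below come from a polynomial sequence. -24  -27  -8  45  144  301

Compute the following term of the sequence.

528

D1: -3, 19, 53, 99, 157
D2: 22, 34, 46, 58
D3: 12, 12, 12
Constant third difference = 12, so extend:
58 + 12 = 70;  157 + 70 = 227;  301 + 227 = 528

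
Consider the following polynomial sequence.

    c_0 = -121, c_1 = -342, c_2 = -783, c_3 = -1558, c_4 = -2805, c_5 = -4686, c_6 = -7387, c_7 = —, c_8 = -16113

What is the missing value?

-11118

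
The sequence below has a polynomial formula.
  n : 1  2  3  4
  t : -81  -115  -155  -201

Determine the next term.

Δ: -34 , -40 , -46
Δ²: -6 , -6
Second differences constant at -6.
-46 − 6 = -52;  -201 − 52 = -253

-253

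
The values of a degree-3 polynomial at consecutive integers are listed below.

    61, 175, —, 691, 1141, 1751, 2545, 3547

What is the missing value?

377

Using the last 5 terms:
Δ: 450, 610, 794, 1002
Δ²: 160, 184, 208
Δ³: 24, 24
Constant third difference = 24.
Extend backward: 160 − 24 = 136;  450 − 136 = 314;  691 − 314 = 377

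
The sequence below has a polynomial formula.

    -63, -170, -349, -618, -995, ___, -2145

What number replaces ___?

Using the first 5 terms:
D1: -107  -179  -269  -377
D2: -72  -90  -108
D3: -18  -18
Constant third difference = -18.
Extend forward: -108 − 18 = -126;  -377 − 126 = -503;  -995 − 503 = -1498

-1498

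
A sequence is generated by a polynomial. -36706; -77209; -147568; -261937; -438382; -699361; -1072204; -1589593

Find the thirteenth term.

D1: -40503, -70359, -114369, -176445, -260979, -372843, -517389
D2: -29856, -44010, -62076, -84534, -111864, -144546
D3: -14154, -18066, -22458, -27330, -32682
D4: -3912, -4392, -4872, -5352
D5: -480, -480, -480
Fifth differences constant at -480.
-5352 − 480 = -5832;  -32682 − 5832 = -38514;  -144546 − 38514 = -183060;  -517389 − 183060 = -700449;  -1589593 − 700449 = -2290042
-5832 − 480 = -6312;  -38514 − 6312 = -44826;  -183060 − 44826 = -227886;  -700449 − 227886 = -928335;  -2290042 − 928335 = -3218377
-6312 − 480 = -6792;  -44826 − 6792 = -51618;  -227886 − 51618 = -279504;  -928335 − 279504 = -1207839;  -3218377 − 1207839 = -4426216
-6792 − 480 = -7272;  -51618 − 7272 = -58890;  -279504 − 58890 = -338394;  -1207839 − 338394 = -1546233;  -4426216 − 1546233 = -5972449
-7272 − 480 = -7752;  -58890 − 7752 = -66642;  -338394 − 66642 = -405036;  -1546233 − 405036 = -1951269;  -5972449 − 1951269 = -7923718

-7923718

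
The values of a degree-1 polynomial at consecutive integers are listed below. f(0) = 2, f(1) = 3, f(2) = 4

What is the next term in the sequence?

D1: 1, 1
The first differences are constant (1).
4 + 1 = 5

5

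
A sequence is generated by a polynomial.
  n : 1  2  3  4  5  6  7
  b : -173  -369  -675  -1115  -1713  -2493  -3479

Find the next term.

-4695

D1: -196, -306, -440, -598, -780, -986
D2: -110, -134, -158, -182, -206
D3: -24, -24, -24, -24
Third differences constant at -24.
-206 − 24 = -230;  -986 − 230 = -1216;  -3479 − 1216 = -4695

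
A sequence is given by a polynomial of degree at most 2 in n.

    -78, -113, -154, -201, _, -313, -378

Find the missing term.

-254

Using the first 4 terms:
D1: -35, -41, -47
D2: -6, -6
Constant second difference = -6.
Extend forward: -47 − 6 = -53;  -201 − 53 = -254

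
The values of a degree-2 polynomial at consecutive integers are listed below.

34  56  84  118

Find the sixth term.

204

Δ: 22 , 28 , 34
Δ²: 6 , 6
The second differences are constant (6).
34 + 6 = 40;  118 + 40 = 158
40 + 6 = 46;  158 + 46 = 204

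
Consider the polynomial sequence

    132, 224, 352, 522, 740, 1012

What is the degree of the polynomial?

92, 128, 170, 218, 272
36, 42, 48, 54
6, 6, 6
The third differences are constant, so the polynomial has degree 3.

3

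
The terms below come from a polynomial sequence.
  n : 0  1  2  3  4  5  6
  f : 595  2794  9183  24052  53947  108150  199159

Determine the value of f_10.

D1: 2199, 6389, 14869, 29895, 54203, 91009
D2: 4190, 8480, 15026, 24308, 36806
D3: 4290, 6546, 9282, 12498
D4: 2256, 2736, 3216
D5: 480, 480
Fifth differences constant at 480.
3216 + 480 = 3696;  12498 + 3696 = 16194;  36806 + 16194 = 53000;  91009 + 53000 = 144009;  199159 + 144009 = 343168
3696 + 480 = 4176;  16194 + 4176 = 20370;  53000 + 20370 = 73370;  144009 + 73370 = 217379;  343168 + 217379 = 560547
4176 + 480 = 4656;  20370 + 4656 = 25026;  73370 + 25026 = 98396;  217379 + 98396 = 315775;  560547 + 315775 = 876322
4656 + 480 = 5136;  25026 + 5136 = 30162;  98396 + 30162 = 128558;  315775 + 128558 = 444333;  876322 + 444333 = 1320655

1320655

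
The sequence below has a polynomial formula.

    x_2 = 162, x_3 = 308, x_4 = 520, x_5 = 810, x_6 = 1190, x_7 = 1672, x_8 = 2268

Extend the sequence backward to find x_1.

Δ: 146, 212, 290, 380, 482, 596
Δ²: 66, 78, 90, 102, 114
Δ³: 12, 12, 12, 12
The third differences are constant at 12.
Work back: 66 − 12 = 54;  146 − 54 = 92;  162 − 92 = 70

70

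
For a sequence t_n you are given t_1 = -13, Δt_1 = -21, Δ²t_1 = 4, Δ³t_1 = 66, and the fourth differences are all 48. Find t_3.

Build the table forward from the leading diagonal:
D4: 48, 48, 48
D3: 66, 114, 162
D2: 4, 70, 184
D1: -21, -17, 53
t: -13, -34, -51

-51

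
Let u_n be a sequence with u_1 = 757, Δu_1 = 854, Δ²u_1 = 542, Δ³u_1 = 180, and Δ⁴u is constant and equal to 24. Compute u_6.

12367

Build the table forward from the leading diagonal:
Fourth differences: 24  24  24  24  24  24
Third differences: 180  204  228  252  276  300
Second differences: 542  722  926  1154  1406  1682
First differences: 854  1396  2118  3044  4198  5604
u: 757  1611  3007  5125  8169  12367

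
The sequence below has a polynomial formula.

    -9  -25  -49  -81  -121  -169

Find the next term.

D1: -16 , -24 , -32 , -40 , -48
D2: -8 , -8 , -8 , -8
Constant second difference = -8, so extend:
-48 − 8 = -56;  -169 − 56 = -225

-225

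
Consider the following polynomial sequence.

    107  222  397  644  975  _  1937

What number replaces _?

1402

Using the first 5 terms:
First differences: 115, 175, 247, 331
Second differences: 60, 72, 84
Third differences: 12, 12
Constant third difference = 12.
Extend forward: 84 + 12 = 96;  331 + 96 = 427;  975 + 427 = 1402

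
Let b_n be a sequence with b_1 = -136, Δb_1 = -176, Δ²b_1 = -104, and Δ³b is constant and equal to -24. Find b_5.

-1560

Build the table forward from the leading diagonal:
Third differences: -24, -24, -24, -24, -24
Second differences: -104, -128, -152, -176, -200
First differences: -176, -280, -408, -560, -736
b: -136, -312, -592, -1000, -1560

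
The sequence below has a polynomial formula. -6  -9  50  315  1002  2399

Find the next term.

-3  59  265  687  1397
62  206  422  710
144  216  288
72  72
The fourth differences are constant (72).
288 + 72 = 360;  710 + 360 = 1070;  1397 + 1070 = 2467;  2399 + 2467 = 4866

4866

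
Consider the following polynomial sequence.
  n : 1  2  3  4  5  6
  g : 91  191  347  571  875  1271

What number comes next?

1771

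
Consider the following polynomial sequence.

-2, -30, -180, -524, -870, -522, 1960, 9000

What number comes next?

24246

-28  -150  -344  -346  348  2482  7040
-122  -194  -2  694  2134  4558
-72  192  696  1440  2424
264  504  744  984
240  240  240
The fifth differences are constant (240).
984 + 240 = 1224;  2424 + 1224 = 3648;  4558 + 3648 = 8206;  7040 + 8206 = 15246;  9000 + 15246 = 24246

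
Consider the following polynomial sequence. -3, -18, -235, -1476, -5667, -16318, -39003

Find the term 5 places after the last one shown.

Δ: -15, -217, -1241, -4191, -10651, -22685
Δ²: -202, -1024, -2950, -6460, -12034
Δ³: -822, -1926, -3510, -5574
Δ⁴: -1104, -1584, -2064
Δ⁵: -480, -480
Fifth differences constant at -480.
-2064 − 480 = -2544;  -5574 − 2544 = -8118;  -12034 − 8118 = -20152;  -22685 − 20152 = -42837;  -39003 − 42837 = -81840
-2544 − 480 = -3024;  -8118 − 3024 = -11142;  -20152 − 11142 = -31294;  -42837 − 31294 = -74131;  -81840 − 74131 = -155971
-3024 − 480 = -3504;  -11142 − 3504 = -14646;  -31294 − 14646 = -45940;  -74131 − 45940 = -120071;  -155971 − 120071 = -276042
-3504 − 480 = -3984;  -14646 − 3984 = -18630;  -45940 − 18630 = -64570;  -120071 − 64570 = -184641;  -276042 − 184641 = -460683
-3984 − 480 = -4464;  -18630 − 4464 = -23094;  -64570 − 23094 = -87664;  -184641 − 87664 = -272305;  -460683 − 272305 = -732988

-732988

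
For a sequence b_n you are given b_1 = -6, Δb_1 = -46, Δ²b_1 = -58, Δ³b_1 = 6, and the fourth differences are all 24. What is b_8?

Build the table forward from the leading diagonal:
D4: 24, 24, 24, 24, 24, 24, 24, 24
D3: 6, 30, 54, 78, 102, 126, 150, 174
D2: -58, -52, -22, 32, 110, 212, 338, 488
D1: -46, -104, -156, -178, -146, -36, 176, 514
b: -6, -52, -156, -312, -490, -636, -672, -496

-496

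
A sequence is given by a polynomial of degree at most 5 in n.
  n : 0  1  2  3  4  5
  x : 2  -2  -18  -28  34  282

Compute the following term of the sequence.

878

Δ: -4 , -16 , -10 , 62 , 248
Δ²: -12 , 6 , 72 , 186
Δ³: 18 , 66 , 114
Δ⁴: 48 , 48
Fourth differences constant at 48.
114 + 48 = 162;  186 + 162 = 348;  248 + 348 = 596;  282 + 596 = 878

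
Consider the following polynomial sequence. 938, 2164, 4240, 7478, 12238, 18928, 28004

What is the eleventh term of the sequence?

98968

Δ: 1226  2076  3238  4760  6690  9076
Δ²: 850  1162  1522  1930  2386
Δ³: 312  360  408  456
Δ⁴: 48  48  48
Constant fourth difference = 48, so extend:
456 + 48 = 504;  2386 + 504 = 2890;  9076 + 2890 = 11966;  28004 + 11966 = 39970
504 + 48 = 552;  2890 + 552 = 3442;  11966 + 3442 = 15408;  39970 + 15408 = 55378
552 + 48 = 600;  3442 + 600 = 4042;  15408 + 4042 = 19450;  55378 + 19450 = 74828
600 + 48 = 648;  4042 + 648 = 4690;  19450 + 4690 = 24140;  74828 + 24140 = 98968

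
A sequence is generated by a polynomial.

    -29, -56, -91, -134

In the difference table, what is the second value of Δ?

First differences: -27, -35, -43
Second differences: -8, -8

-35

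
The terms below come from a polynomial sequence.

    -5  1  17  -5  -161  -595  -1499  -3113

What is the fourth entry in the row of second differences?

-278

First differences: 6, 16, -22, -156, -434, -904, -1614
Second differences: 10, -38, -134, -278, -470, -710
Third differences: -48, -96, -144, -192, -240
Fourth differences: -48, -48, -48, -48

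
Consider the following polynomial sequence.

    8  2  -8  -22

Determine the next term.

-6, -10, -14
-4, -4
The second differences are constant (-4).
-14 − 4 = -18;  -22 − 18 = -40

-40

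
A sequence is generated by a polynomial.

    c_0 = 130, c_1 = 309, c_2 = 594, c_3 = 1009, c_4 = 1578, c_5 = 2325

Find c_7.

Δ: 179 , 285 , 415 , 569 , 747
Δ²: 106 , 130 , 154 , 178
Δ³: 24 , 24 , 24
The third differences are constant (24).
178 + 24 = 202;  747 + 202 = 949;  2325 + 949 = 3274
202 + 24 = 226;  949 + 226 = 1175;  3274 + 1175 = 4449

4449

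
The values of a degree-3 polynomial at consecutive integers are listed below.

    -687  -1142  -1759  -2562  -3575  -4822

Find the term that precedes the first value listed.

Δ: -455  -617  -803  -1013  -1247
Δ²: -162  -186  -210  -234
Δ³: -24  -24  -24
The third differences are constant at -24.
Work back: -162 + 24 = -138;  -455 + 138 = -317;  -687 + 317 = -370

-370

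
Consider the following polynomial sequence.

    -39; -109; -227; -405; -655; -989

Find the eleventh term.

Δ: -70  -118  -178  -250  -334
Δ²: -48  -60  -72  -84
Δ³: -12  -12  -12
Constant third difference = -12, so extend:
-84 − 12 = -96;  -334 − 96 = -430;  -989 − 430 = -1419
-96 − 12 = -108;  -430 − 108 = -538;  -1419 − 538 = -1957
-108 − 12 = -120;  -538 − 120 = -658;  -1957 − 658 = -2615
-120 − 12 = -132;  -658 − 132 = -790;  -2615 − 790 = -3405
-132 − 12 = -144;  -790 − 144 = -934;  -3405 − 934 = -4339

-4339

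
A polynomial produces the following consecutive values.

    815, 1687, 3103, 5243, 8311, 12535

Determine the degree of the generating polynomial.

4

872, 1416, 2140, 3068, 4224
544, 724, 928, 1156
180, 204, 228
24, 24
The fourth differences are constant, so the polynomial has degree 4.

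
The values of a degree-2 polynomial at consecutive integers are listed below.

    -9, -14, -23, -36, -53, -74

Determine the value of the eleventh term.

-239

First differences: -5, -9, -13, -17, -21
Second differences: -4, -4, -4, -4
Constant second difference = -4, so extend:
-21 − 4 = -25;  -74 − 25 = -99
-25 − 4 = -29;  -99 − 29 = -128
-29 − 4 = -33;  -128 − 33 = -161
-33 − 4 = -37;  -161 − 37 = -198
-37 − 4 = -41;  -198 − 41 = -239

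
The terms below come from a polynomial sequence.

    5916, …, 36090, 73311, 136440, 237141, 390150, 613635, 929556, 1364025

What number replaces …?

15825

Using the last 8 terms:
First differences: 37221  63129  100701  153009  223485  315921  434469
Second differences: 25908  37572  52308  70476  92436  118548
Third differences: 11664  14736  18168  21960  26112
Fourth differences: 3072  3432  3792  4152
Fifth differences: 360  360  360
Constant fifth difference = 360.
Extend backward: 3072 − 360 = 2712;  11664 − 2712 = 8952;  25908 − 8952 = 16956;  37221 − 16956 = 20265;  36090 − 20265 = 15825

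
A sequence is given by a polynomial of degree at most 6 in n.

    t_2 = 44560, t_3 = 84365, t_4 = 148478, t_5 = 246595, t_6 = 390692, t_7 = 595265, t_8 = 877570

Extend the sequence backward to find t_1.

39805, 64113, 98117, 144097, 204573, 282305
24308, 34004, 45980, 60476, 77732
9696, 11976, 14496, 17256
2280, 2520, 2760
240, 240
The fifth differences are constant at 240.
Work back: 2280 − 240 = 2040;  9696 − 2040 = 7656;  24308 − 7656 = 16652;  39805 − 16652 = 23153;  44560 − 23153 = 21407

21407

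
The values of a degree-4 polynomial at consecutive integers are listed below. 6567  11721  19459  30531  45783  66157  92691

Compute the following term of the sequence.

5154, 7738, 11072, 15252, 20374, 26534
2584, 3334, 4180, 5122, 6160
750, 846, 942, 1038
96, 96, 96
Constant fourth difference = 96, so extend:
1038 + 96 = 1134;  6160 + 1134 = 7294;  26534 + 7294 = 33828;  92691 + 33828 = 126519

126519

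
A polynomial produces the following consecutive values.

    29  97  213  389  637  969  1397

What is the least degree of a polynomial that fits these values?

68, 116, 176, 248, 332, 428
48, 60, 72, 84, 96
12, 12, 12, 12
The third differences are constant, so the polynomial has degree 3.

3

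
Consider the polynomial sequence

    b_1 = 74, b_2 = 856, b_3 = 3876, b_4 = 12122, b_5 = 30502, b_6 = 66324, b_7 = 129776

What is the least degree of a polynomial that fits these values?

Δ: 782, 3020, 8246, 18380, 35822, 63452
Δ²: 2238, 5226, 10134, 17442, 27630
Δ³: 2988, 4908, 7308, 10188
Δ⁴: 1920, 2400, 2880
Δ⁵: 480, 480
The fifth differences are constant, so the polynomial has degree 5.

5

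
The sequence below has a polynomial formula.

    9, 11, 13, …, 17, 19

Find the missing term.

Using the first 3 terms:
D1: 2, 2
Constant first difference = 2.
Extend forward: 13 + 2 = 15

15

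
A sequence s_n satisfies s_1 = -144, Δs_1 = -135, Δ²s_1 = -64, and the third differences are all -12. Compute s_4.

Build the table forward from the leading diagonal:
D3: -12  -12  -12  -12
D2: -64  -76  -88  -100
D1: -135  -199  -275  -363
s: -144  -279  -478  -753

-753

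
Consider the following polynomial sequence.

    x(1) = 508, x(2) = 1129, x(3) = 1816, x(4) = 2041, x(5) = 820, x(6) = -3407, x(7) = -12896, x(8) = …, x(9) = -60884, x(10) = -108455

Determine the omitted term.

-30719

Using the first 7 terms:
Δ: 621, 687, 225, -1221, -4227, -9489
Δ²: 66, -462, -1446, -3006, -5262
Δ³: -528, -984, -1560, -2256
Δ⁴: -456, -576, -696
Δ⁵: -120, -120
Constant fifth difference = -120.
Extend forward: -696 − 120 = -816;  -2256 − 816 = -3072;  -5262 − 3072 = -8334;  -9489 − 8334 = -17823;  -12896 − 17823 = -30719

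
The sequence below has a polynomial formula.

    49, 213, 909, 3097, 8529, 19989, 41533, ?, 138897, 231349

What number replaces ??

Using the first 7 terms:
First differences: 164, 696, 2188, 5432, 11460, 21544
Second differences: 532, 1492, 3244, 6028, 10084
Third differences: 960, 1752, 2784, 4056
Fourth differences: 792, 1032, 1272
Fifth differences: 240, 240
Constant fifth difference = 240.
Extend forward: 1272 + 240 = 1512;  4056 + 1512 = 5568;  10084 + 5568 = 15652;  21544 + 15652 = 37196;  41533 + 37196 = 78729

78729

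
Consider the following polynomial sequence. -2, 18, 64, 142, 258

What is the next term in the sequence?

418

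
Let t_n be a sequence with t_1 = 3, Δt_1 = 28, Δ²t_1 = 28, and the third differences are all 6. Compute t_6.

483

Build the table forward from the leading diagonal:
Third differences: 6  6  6  6  6  6
Second differences: 28  34  40  46  52  58
First differences: 28  56  90  130  176  228
t: 3  31  87  177  307  483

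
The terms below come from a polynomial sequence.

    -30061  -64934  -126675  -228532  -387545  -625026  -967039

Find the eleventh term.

-4094891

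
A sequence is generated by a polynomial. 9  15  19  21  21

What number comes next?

19

Δ: 6  4  2  0
Δ²: -2  -2  -2
The second differences are constant (-2).
0 − 2 = -2;  21 − 2 = 19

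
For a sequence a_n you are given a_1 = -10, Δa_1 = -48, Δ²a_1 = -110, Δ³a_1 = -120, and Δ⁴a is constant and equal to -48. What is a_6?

-2790

Build the table forward from the leading diagonal:
Fourth differences: -48, -48, -48, -48, -48, -48
Third differences: -120, -168, -216, -264, -312, -360
Second differences: -110, -230, -398, -614, -878, -1190
First differences: -48, -158, -388, -786, -1400, -2278
a: -10, -58, -216, -604, -1390, -2790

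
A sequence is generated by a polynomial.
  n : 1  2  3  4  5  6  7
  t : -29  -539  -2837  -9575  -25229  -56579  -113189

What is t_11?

-907829

Δ: -510, -2298, -6738, -15654, -31350, -56610
Δ²: -1788, -4440, -8916, -15696, -25260
Δ³: -2652, -4476, -6780, -9564
Δ⁴: -1824, -2304, -2784
Δ⁵: -480, -480
Constant fifth difference = -480, so extend:
-2784 − 480 = -3264;  -9564 − 3264 = -12828;  -25260 − 12828 = -38088;  -56610 − 38088 = -94698;  -113189 − 94698 = -207887
-3264 − 480 = -3744;  -12828 − 3744 = -16572;  -38088 − 16572 = -54660;  -94698 − 54660 = -149358;  -207887 − 149358 = -357245
-3744 − 480 = -4224;  -16572 − 4224 = -20796;  -54660 − 20796 = -75456;  -149358 − 75456 = -224814;  -357245 − 224814 = -582059
-4224 − 480 = -4704;  -20796 − 4704 = -25500;  -75456 − 25500 = -100956;  -224814 − 100956 = -325770;  -582059 − 325770 = -907829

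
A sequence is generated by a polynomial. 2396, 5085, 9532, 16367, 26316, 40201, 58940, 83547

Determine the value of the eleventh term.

204156

Δ: 2689 , 4447 , 6835 , 9949 , 13885 , 18739 , 24607
Δ²: 1758 , 2388 , 3114 , 3936 , 4854 , 5868
Δ³: 630 , 726 , 822 , 918 , 1014
Δ⁴: 96 , 96 , 96 , 96
Fourth differences constant at 96.
1014 + 96 = 1110;  5868 + 1110 = 6978;  24607 + 6978 = 31585;  83547 + 31585 = 115132
1110 + 96 = 1206;  6978 + 1206 = 8184;  31585 + 8184 = 39769;  115132 + 39769 = 154901
1206 + 96 = 1302;  8184 + 1302 = 9486;  39769 + 9486 = 49255;  154901 + 49255 = 204156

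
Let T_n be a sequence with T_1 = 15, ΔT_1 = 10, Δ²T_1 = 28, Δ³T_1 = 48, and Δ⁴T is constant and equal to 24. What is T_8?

3193

Build the table forward from the leading diagonal:
Fourth differences: 24  24  24  24  24  24  24  24
Third differences: 48  72  96  120  144  168  192  216
Second differences: 28  76  148  244  364  508  676  868
First differences: 10  38  114  262  506  870  1378  2054
T: 15  25  63  177  439  945  1815  3193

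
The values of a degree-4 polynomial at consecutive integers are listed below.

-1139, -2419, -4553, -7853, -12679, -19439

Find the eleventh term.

-99889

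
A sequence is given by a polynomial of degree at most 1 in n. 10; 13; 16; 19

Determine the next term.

22

D1: 3, 3, 3
Constant first difference = 3, so extend:
19 + 3 = 22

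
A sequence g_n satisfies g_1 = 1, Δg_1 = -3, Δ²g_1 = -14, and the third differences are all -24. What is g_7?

Build the table forward from the leading diagonal:
D3: -24, -24, -24, -24, -24, -24, -24
D2: -14, -38, -62, -86, -110, -134, -158
D1: -3, -17, -55, -117, -203, -313, -447
g: 1, -2, -19, -74, -191, -394, -707

-707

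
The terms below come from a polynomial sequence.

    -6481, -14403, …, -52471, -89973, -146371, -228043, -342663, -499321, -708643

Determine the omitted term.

-28663

Using the last 7 terms:
First differences: -37502, -56398, -81672, -114620, -156658, -209322
Second differences: -18896, -25274, -32948, -42038, -52664
Third differences: -6378, -7674, -9090, -10626
Fourth differences: -1296, -1416, -1536
Fifth differences: -120, -120
Constant fifth difference = -120.
Extend backward: -1296 + 120 = -1176;  -6378 + 1176 = -5202;  -18896 + 5202 = -13694;  -37502 + 13694 = -23808;  -52471 + 23808 = -28663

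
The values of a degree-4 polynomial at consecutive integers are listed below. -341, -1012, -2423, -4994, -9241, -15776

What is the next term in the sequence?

-25307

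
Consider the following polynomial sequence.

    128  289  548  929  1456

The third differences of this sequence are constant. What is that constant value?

24

First differences: 161, 259, 381, 527
Second differences: 98, 122, 146
Third differences: 24, 24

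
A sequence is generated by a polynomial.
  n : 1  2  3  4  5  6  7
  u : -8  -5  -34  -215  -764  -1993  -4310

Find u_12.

Δ: 3 , -29 , -181 , -549 , -1229 , -2317
Δ²: -32 , -152 , -368 , -680 , -1088
Δ³: -120 , -216 , -312 , -408
Δ⁴: -96 , -96 , -96
The fourth differences are constant (-96).
-408 − 96 = -504;  -1088 − 504 = -1592;  -2317 − 1592 = -3909;  -4310 − 3909 = -8219
-504 − 96 = -600;  -1592 − 600 = -2192;  -3909 − 2192 = -6101;  -8219 − 6101 = -14320
-600 − 96 = -696;  -2192 − 696 = -2888;  -6101 − 2888 = -8989;  -14320 − 8989 = -23309
-696 − 96 = -792;  -2888 − 792 = -3680;  -8989 − 3680 = -12669;  -23309 − 12669 = -35978
-792 − 96 = -888;  -3680 − 888 = -4568;  -12669 − 4568 = -17237;  -35978 − 17237 = -53215

-53215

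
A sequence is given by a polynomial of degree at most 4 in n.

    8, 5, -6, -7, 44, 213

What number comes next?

590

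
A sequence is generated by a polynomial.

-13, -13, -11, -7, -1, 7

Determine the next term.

D1: 0 , 2 , 4 , 6 , 8
D2: 2 , 2 , 2 , 2
Second differences constant at 2.
8 + 2 = 10;  7 + 10 = 17

17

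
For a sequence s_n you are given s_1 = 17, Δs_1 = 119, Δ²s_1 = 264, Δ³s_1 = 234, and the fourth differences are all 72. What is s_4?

1400

Build the table forward from the leading diagonal:
D4: 72, 72, 72, 72
D3: 234, 306, 378, 450
D2: 264, 498, 804, 1182
D1: 119, 383, 881, 1685
s: 17, 136, 519, 1400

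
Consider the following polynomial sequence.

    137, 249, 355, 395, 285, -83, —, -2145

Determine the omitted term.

-841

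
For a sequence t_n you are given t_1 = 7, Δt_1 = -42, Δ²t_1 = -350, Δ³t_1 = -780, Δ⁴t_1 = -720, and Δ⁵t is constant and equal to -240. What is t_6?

-15343

Build the table forward from the leading diagonal:
Fifth differences: -240  -240  -240  -240  -240  -240
Fourth differences: -720  -960  -1200  -1440  -1680  -1920
Third differences: -780  -1500  -2460  -3660  -5100  -6780
Second differences: -350  -1130  -2630  -5090  -8750  -13850
First differences: -42  -392  -1522  -4152  -9242  -17992
t: 7  -35  -427  -1949  -6101  -15343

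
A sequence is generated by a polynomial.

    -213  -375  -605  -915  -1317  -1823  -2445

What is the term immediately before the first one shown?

-107

First differences: -162, -230, -310, -402, -506, -622
Second differences: -68, -80, -92, -104, -116
Third differences: -12, -12, -12, -12
The third differences are constant at -12.
Work back: -68 + 12 = -56;  -162 + 56 = -106;  -213 + 106 = -107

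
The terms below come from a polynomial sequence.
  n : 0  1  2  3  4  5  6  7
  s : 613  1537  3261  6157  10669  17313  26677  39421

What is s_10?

105613

924 , 1724 , 2896 , 4512 , 6644 , 9364 , 12744
800 , 1172 , 1616 , 2132 , 2720 , 3380
372 , 444 , 516 , 588 , 660
72 , 72 , 72 , 72
Fourth differences constant at 72.
660 + 72 = 732;  3380 + 732 = 4112;  12744 + 4112 = 16856;  39421 + 16856 = 56277
732 + 72 = 804;  4112 + 804 = 4916;  16856 + 4916 = 21772;  56277 + 21772 = 78049
804 + 72 = 876;  4916 + 876 = 5792;  21772 + 5792 = 27564;  78049 + 27564 = 105613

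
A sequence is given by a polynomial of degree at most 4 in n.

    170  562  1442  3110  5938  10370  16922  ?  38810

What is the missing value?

26182

Using the first 7 terms:
Δ: 392, 880, 1668, 2828, 4432, 6552
Δ²: 488, 788, 1160, 1604, 2120
Δ³: 300, 372, 444, 516
Δ⁴: 72, 72, 72
Constant fourth difference = 72.
Extend forward: 516 + 72 = 588;  2120 + 588 = 2708;  6552 + 2708 = 9260;  16922 + 9260 = 26182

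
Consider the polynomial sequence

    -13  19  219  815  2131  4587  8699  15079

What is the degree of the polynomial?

4

First differences: 32, 200, 596, 1316, 2456, 4112, 6380
Second differences: 168, 396, 720, 1140, 1656, 2268
Third differences: 228, 324, 420, 516, 612
Fourth differences: 96, 96, 96, 96
The fourth differences are constant, so the polynomial has degree 4.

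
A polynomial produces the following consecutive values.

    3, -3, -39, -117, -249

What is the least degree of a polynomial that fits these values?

-6, -36, -78, -132
-30, -42, -54
-12, -12
The third differences are constant, so the polynomial has degree 3.

3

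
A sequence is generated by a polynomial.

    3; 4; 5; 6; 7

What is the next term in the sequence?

8

Δ: 1, 1, 1, 1
The first differences are constant (1).
7 + 1 = 8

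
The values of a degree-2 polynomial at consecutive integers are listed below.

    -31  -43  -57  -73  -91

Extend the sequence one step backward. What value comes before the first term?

-21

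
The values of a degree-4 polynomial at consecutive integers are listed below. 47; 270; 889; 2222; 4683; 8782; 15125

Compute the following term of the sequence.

Δ: 223  619  1333  2461  4099  6343
Δ²: 396  714  1128  1638  2244
Δ³: 318  414  510  606
Δ⁴: 96  96  96
The fourth differences are constant (96).
606 + 96 = 702;  2244 + 702 = 2946;  6343 + 2946 = 9289;  15125 + 9289 = 24414

24414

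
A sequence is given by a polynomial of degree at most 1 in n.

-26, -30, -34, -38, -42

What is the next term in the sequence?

-46

-4, -4, -4, -4
The first differences are constant (-4).
-42 − 4 = -46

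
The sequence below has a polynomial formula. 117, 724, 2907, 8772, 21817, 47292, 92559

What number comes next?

167452

D1: 607 , 2183 , 5865 , 13045 , 25475 , 45267
D2: 1576 , 3682 , 7180 , 12430 , 19792
D3: 2106 , 3498 , 5250 , 7362
D4: 1392 , 1752 , 2112
D5: 360 , 360
Fifth differences constant at 360.
2112 + 360 = 2472;  7362 + 2472 = 9834;  19792 + 9834 = 29626;  45267 + 29626 = 74893;  92559 + 74893 = 167452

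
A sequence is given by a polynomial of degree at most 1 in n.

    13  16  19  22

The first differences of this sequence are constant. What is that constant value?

First differences: 3, 3, 3

3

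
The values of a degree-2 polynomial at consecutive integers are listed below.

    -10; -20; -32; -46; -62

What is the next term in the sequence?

-10  -12  -14  -16
-2  -2  -2
Second differences constant at -2.
-16 − 2 = -18;  -62 − 18 = -80

-80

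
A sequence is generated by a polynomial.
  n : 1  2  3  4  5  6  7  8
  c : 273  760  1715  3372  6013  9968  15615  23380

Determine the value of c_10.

47208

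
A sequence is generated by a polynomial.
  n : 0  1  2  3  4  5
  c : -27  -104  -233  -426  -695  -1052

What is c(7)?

-2078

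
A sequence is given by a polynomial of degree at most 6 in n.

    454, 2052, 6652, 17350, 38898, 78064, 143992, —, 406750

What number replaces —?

248562

Using the first 7 terms:
D1: 1598, 4600, 10698, 21548, 39166, 65928
D2: 3002, 6098, 10850, 17618, 26762
D3: 3096, 4752, 6768, 9144
D4: 1656, 2016, 2376
D5: 360, 360
Constant fifth difference = 360.
Extend forward: 2376 + 360 = 2736;  9144 + 2736 = 11880;  26762 + 11880 = 38642;  65928 + 38642 = 104570;  143992 + 104570 = 248562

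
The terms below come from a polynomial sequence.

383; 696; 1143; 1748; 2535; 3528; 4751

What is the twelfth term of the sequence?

Δ: 313  447  605  787  993  1223
Δ²: 134  158  182  206  230
Δ³: 24  24  24  24
Constant third difference = 24, so extend:
230 + 24 = 254;  1223 + 254 = 1477;  4751 + 1477 = 6228
254 + 24 = 278;  1477 + 278 = 1755;  6228 + 1755 = 7983
278 + 24 = 302;  1755 + 302 = 2057;  7983 + 2057 = 10040
302 + 24 = 326;  2057 + 326 = 2383;  10040 + 2383 = 12423
326 + 24 = 350;  2383 + 350 = 2733;  12423 + 2733 = 15156

15156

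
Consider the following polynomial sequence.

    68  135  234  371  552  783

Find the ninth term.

1836

Δ: 67, 99, 137, 181, 231
Δ²: 32, 38, 44, 50
Δ³: 6, 6, 6
The third differences are constant (6).
50 + 6 = 56;  231 + 56 = 287;  783 + 287 = 1070
56 + 6 = 62;  287 + 62 = 349;  1070 + 349 = 1419
62 + 6 = 68;  349 + 68 = 417;  1419 + 417 = 1836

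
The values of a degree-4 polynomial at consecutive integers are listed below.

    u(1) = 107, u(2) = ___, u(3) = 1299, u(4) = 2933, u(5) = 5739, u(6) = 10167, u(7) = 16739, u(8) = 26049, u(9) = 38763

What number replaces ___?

Using the last 7 terms:
D1: 1634  2806  4428  6572  9310  12714
D2: 1172  1622  2144  2738  3404
D3: 450  522  594  666
D4: 72  72  72
Constant fourth difference = 72.
Extend backward: 450 − 72 = 378;  1172 − 378 = 794;  1634 − 794 = 840;  1299 − 840 = 459

459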